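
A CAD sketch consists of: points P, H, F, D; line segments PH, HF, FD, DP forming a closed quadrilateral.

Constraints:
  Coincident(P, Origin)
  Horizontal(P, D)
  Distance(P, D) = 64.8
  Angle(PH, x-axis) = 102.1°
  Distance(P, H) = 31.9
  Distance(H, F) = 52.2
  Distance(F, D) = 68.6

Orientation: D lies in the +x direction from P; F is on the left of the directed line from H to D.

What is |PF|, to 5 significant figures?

71.422

Checks: |HF| = 52.20 ✓; |FD| = 68.60 ✓.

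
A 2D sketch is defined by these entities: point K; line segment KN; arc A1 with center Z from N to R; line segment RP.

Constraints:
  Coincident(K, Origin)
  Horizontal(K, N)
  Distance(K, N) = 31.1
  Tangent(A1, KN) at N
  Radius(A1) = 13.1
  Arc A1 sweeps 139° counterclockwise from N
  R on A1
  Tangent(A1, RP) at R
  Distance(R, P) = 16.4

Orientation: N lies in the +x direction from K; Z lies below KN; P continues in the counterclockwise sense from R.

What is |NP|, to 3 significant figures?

34.0

K is at the origin; K and N share the same y with |KN| = 31.1 and N on the +x side, so N = (31.1, 0.00). Since A1 is tangent to KN there, ZN ⟂ KN, so Z = N + (0, -13.1) = (31.1, -13.1). On A1, N sits at bearing 90° from Z; a 139° counterclockwise sweep puts R at bearing 229°, so R = Z + 13.1·(cos 229°, sin 229°) = (22.5, -23.0). Since A1 is tangent to RP there, ZR ⟂ RP, so RP runs along (−sin 229°, cos 229°); with |RP| = 16.4, P = (34.9, -33.7). Then |NP| = |P − N| = 34.0.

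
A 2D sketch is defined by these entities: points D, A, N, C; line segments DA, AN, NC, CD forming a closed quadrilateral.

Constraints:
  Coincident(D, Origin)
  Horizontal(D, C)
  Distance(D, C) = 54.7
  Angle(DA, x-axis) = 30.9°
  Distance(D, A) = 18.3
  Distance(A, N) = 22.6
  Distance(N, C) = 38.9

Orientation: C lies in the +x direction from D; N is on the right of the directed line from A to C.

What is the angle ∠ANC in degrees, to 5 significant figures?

76.353°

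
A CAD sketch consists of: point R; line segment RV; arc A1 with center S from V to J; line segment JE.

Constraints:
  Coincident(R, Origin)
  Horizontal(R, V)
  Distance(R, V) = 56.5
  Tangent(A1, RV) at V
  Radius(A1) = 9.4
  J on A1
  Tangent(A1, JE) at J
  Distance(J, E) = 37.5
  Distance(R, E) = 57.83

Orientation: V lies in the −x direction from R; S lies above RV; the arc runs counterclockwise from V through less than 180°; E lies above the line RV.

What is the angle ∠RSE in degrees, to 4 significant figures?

71.15°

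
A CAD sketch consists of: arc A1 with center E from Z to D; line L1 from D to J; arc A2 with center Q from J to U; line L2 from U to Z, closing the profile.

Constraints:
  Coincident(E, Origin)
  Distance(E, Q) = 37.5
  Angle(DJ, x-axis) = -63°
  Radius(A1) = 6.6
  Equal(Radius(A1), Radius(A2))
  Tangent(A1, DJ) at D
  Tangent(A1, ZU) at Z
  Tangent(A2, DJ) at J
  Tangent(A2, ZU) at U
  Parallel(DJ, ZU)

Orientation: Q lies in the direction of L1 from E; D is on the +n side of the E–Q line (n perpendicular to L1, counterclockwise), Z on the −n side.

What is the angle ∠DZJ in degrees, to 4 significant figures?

70.61°

The slot axis is L1's direction at -63.0°, so u = (cos -63.0°, sin -63.0°) = (0.4540, -0.8910) and n = (−sin -63.0°, cos -63.0°) = (0.8910, 0.4540). E is at the origin and Q lies 37.5 along u from E, so Q = 37.5·u = (17.02, -33.41). Tangency of A1 to both parallel lines with radius 6.6 puts D and Z at E ± 6.6·n: D = (5.881, 2.996), Z = (-5.881, -2.996). Equal radii place J and U the same way about Q: J = Q + 6.6·n = (22.91, -30.42), U = Q − 6.6·n = (11.14, -36.41). Then cos ∠DZJ = ZD·ZJ / (|ZD||ZJ|), giving 70.61°.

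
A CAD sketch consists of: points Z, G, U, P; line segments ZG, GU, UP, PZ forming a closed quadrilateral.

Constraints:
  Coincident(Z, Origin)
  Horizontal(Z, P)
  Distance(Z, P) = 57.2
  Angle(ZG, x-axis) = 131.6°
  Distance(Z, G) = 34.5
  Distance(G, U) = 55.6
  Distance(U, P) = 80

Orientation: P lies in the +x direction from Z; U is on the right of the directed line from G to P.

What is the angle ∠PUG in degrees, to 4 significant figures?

74.29°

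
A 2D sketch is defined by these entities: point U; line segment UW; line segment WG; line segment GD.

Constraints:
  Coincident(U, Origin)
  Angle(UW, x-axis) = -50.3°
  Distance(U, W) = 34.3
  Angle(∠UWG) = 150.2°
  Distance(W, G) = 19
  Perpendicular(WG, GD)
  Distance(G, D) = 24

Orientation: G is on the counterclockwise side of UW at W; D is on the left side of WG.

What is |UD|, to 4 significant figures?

49.26

U is at the origin; UW runs at -50.3° with length 34.3, so W = 34.3·(cos -50.3°, sin -50.3°) = (21.91, -26.39). ∠UWG = 150.2°, so WG runs at -50.3° + (180° − 150.2°) = -20.50° from the x-axis; with |WG| = 19.0, G = W + 19.0·(cos -20.50°, sin -20.50°) = (39.71, -33.04). WG is perpendicular to GD; with |GD| = 24.0 on the left of WG, D = G + 24.0·(0.3502, 0.9367) = (48.11, -10.56). Then |UD| = |D − U| = 49.26.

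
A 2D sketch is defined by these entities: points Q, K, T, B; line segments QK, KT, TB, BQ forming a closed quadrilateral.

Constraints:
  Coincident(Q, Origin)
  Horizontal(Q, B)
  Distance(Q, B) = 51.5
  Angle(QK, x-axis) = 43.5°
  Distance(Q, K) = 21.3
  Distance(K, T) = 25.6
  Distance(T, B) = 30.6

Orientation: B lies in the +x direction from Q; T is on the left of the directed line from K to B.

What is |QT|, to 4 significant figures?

46.56

Checks: |KT| = 25.60 ✓; |TB| = 30.60 ✓.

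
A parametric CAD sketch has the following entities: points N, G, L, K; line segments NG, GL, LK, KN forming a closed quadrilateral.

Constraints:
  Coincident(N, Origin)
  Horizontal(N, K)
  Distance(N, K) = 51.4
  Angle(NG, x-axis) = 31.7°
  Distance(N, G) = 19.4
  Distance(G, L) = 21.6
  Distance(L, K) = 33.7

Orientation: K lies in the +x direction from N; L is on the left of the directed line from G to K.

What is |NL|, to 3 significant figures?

40.5

N is at the origin; N and K share the same y with |NK| = 51.4 and K in +x, so K = (51.4, 0). NG runs at 31.7° with |NG| = 19.4, so G = (16.5, 10.2). L is determined by |GL| = 21.6 and |LK| = 33.7 together: it lies at the intersection of circle(G, 21.6) and circle(K, 33.7). With |GK| = 36.4, the foot of the radical line on GK is 8.97 from G and the perpendicular offset is √(21.6² − 8.97²) = 19.6. Taking the left-of-GK solution: L = (30.6, 26.5).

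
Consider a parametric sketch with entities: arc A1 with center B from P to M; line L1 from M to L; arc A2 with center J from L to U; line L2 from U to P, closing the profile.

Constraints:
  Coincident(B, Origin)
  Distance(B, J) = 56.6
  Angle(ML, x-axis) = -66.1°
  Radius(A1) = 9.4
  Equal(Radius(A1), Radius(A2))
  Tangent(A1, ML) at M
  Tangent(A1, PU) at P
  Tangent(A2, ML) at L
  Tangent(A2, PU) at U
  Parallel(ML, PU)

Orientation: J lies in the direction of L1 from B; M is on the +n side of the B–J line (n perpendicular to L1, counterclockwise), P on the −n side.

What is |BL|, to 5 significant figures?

57.375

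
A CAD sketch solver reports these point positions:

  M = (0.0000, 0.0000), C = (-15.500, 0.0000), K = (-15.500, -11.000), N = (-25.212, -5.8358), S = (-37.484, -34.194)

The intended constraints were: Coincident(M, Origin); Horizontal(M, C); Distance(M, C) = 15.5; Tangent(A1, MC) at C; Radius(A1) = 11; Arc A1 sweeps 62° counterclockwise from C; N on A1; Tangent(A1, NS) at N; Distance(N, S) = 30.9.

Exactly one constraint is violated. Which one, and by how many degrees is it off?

Tangent(A1, NS) at N — off by 4.60°.

M = (0.00, 0.00) ✓; M.y = 0.00, C.y = 0.00 ✓; |MC| = 15.50 ✓; ∠(KC, CM) = 90.00° ✓; |KC| = 11.00 ✓; bearing(K→N) − bearing(K→C) = 62.00° ✓; |KN| = 11.00 ✓; ∠(KN, NS) = 85.40° ✗; |NS| = 30.90 ✓.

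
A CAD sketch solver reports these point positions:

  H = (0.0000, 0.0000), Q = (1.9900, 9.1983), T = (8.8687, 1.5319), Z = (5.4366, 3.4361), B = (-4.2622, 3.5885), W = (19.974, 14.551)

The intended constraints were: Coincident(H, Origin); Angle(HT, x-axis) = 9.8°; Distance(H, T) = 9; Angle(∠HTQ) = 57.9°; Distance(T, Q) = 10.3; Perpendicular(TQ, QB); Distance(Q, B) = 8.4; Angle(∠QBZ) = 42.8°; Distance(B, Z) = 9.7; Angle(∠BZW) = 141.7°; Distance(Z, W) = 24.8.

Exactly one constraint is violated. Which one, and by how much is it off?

Distance(Z, W) = 24.8 — off by 6.50.

H = (0.00, 0.00) ✓; HT at 9.800° ✓; |HT| = 9.000 ✓; ∠HTQ = 57.90° ✓; |TQ| = 10.30 ✓; ∠(TQ, QB) = 90.00° ✓; |QB| = 8.400 ✓; ∠QBZ = 42.80° ✓; |BZ| = 9.700 ✓; ∠BZW = 141.7° ✓; |ZW| = 18.30 ✗.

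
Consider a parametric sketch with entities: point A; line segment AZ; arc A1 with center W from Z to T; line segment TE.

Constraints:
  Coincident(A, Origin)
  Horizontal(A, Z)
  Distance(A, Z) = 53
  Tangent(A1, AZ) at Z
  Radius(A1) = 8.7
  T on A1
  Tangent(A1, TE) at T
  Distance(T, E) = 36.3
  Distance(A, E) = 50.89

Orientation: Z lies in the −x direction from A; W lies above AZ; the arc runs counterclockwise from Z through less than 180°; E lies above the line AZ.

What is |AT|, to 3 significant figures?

45.2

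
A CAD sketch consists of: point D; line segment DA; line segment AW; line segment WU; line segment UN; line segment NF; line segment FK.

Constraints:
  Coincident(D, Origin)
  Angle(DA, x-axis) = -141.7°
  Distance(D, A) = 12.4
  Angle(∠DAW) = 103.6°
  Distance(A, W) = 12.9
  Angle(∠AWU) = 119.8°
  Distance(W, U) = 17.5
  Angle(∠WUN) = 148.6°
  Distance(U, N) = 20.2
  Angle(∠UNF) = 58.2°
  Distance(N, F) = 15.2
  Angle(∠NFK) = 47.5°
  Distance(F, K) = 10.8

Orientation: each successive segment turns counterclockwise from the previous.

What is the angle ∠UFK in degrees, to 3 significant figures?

27.6°

∠UNF = 58.2° gives NF at 148° from the x-axis; with |NF| = 15.2, F = (18.3, -3.98). ∠NFK = 47.5° gives FK at -79.4° from the x-axis; with |FK| = 10.8, K = (20.3, -14.6). Then cos ∠UFK = FU·FK / (|FU||FK|), giving 27.6°.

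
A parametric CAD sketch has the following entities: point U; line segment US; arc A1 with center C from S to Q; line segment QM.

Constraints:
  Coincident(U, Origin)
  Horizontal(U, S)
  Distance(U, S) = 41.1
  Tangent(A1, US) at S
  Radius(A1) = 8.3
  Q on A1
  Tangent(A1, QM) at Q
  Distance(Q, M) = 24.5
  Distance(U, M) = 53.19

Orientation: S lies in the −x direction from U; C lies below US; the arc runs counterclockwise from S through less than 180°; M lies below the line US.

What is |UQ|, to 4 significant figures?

50.16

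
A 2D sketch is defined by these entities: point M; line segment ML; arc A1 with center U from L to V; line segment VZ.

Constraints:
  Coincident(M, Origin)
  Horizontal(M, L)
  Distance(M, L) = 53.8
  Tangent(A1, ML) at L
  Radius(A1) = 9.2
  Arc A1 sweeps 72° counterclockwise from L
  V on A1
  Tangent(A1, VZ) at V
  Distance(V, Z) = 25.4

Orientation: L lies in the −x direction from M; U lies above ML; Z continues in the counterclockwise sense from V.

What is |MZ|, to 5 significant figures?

48.115

M is at the origin; ML is horizontal with |ML| = 53.8 and L on the −x side, so L = (-53.800, 0.0000). The tangent condition forces UL to be normal to ML, so U = L + (0, 9.2) = (-53.800, 9.2000). On A1, L sits at bearing -90° from U; a 72° counterclockwise sweep puts V at bearing -18°, so V = U + 9.2·(cos -18°, sin -18°) = (-45.050, 6.3570). Since A1 is tangent to VZ there, UV ⟂ VZ, so VZ runs along (−sin -18°, cos -18°); with |VZ| = 25.4, Z = (-37.201, 30.514). Then |MZ| = |Z − M| = 48.115.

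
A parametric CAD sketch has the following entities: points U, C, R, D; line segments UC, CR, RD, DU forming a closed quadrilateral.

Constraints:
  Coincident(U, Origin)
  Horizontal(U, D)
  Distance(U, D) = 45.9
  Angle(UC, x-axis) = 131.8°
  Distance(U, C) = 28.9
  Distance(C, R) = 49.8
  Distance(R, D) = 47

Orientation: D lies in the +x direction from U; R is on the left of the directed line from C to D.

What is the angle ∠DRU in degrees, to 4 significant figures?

56.52°

U is at the origin; U and D share the same y with |UD| = 45.9 and D in +x, so D = (45.9, 0). UC runs at 131.8° with |UC| = 28.9, so C = (-19.26, 21.54). R is determined by |CR| = 49.8 and |RD| = 47.0 together: it lies at the intersection of circle(C, 49.8) and circle(D, 47.0). With |CD| = 68.63, the foot of the radical line on CD is 36.29 from C and the perpendicular offset is √(49.8² − 36.29²) = 34.10. Taking the left-of-CD solution: R = (25.90, 42.53).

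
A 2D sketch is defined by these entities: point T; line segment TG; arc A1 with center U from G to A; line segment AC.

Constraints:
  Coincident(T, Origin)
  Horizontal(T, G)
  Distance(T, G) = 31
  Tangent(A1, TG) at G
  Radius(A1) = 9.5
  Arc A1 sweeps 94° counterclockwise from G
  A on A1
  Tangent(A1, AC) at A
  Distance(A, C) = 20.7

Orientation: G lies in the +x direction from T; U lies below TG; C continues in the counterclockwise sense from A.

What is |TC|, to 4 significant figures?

38.43

On A1, G sits at bearing 90° from U; a 94° counterclockwise sweep puts A at bearing 184°, so A = U + 9.5·(cos 184°, sin 184°) = (21.52, -10.16). The tangent condition forces UA to be normal to AC, so AC runs along (−sin 184°, cos 184°); with |AC| = 20.7, C = (22.97, -30.81). Then |TC| = |C − T| = 38.43.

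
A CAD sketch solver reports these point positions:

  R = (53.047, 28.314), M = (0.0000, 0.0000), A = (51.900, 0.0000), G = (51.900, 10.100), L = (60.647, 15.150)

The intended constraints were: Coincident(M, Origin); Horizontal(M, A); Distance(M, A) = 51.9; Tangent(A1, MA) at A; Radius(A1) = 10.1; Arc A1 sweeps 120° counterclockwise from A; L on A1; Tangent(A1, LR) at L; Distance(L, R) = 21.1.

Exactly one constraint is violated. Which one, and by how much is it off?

Distance(L, R) = 21.1 — off by 5.90.

M = (0.00, 0.00) ✓; M.y = 0.00, A.y = 0.00 ✓; |MA| = 51.90 ✓; ∠(GA, AM) = 90.00° ✓; |GA| = 10.10 ✓; bearing(G→L) − bearing(G→A) = 120.0° ✓; |GL| = 10.10 ✓; ∠(GL, LR) = 90.00° ✓; |LR| = 15.20 ✗.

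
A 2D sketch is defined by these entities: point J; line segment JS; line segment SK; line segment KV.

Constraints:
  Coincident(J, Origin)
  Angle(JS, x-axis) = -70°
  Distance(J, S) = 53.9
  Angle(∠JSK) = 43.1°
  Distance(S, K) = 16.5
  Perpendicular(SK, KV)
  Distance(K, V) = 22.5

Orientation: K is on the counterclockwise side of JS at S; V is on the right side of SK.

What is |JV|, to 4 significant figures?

63.58

J is at the origin; JS runs at -70.0° with length 53.9, so S = 53.9·(cos -70.0°, sin -70.0°) = (18.43, -50.65). ∠JSK = 43.1°, so SK runs at -70.0° + (180° − 43.1°) = 66.90° from the x-axis; with |SK| = 16.5, K = S + 16.5·(cos 66.90°, sin 66.90°) = (24.91, -35.47). SK is perpendicular to KV; with |KV| = 22.5 on the right of SK, V = K + 22.5·(0.9198, -0.3923) = (45.60, -44.30). Then |JV| = |V − J| = 63.58.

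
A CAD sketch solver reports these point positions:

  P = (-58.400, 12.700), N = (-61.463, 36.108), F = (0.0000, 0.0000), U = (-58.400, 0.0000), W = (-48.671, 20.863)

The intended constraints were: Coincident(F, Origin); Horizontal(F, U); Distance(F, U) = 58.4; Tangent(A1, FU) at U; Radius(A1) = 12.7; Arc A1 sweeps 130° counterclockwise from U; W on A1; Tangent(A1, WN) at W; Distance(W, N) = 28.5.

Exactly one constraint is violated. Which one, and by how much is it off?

Distance(W, N) = 28.5 — off by 8.60.

F = (0.00, 0.00) ✓; F.y = 0.00, U.y = 0.00 ✓; |FU| = 58.40 ✓; ∠(PU, UF) = 90.00° ✓; |PU| = 12.70 ✓; bearing(P→W) − bearing(P→U) = 130.0° ✓; |PW| = 12.70 ✓; ∠(PW, WN) = 90.00° ✓; |WN| = 19.90 ✗.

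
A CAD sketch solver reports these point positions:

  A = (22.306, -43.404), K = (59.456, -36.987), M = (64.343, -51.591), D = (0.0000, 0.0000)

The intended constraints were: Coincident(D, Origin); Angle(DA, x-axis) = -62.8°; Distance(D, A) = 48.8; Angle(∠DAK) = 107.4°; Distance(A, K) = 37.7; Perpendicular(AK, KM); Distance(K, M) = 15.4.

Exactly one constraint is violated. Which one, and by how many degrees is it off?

Perpendicular(AK, KM) — off by 8.70°.

D = (0.00, 0.00) ✓; DA at -62.80° ✓; |DA| = 48.80 ✓; ∠DAK = 107.4° ✓; |AK| = 37.70 ✓; ∠(AK, KM) = 81.30° ✗; |KM| = 15.40 ✓.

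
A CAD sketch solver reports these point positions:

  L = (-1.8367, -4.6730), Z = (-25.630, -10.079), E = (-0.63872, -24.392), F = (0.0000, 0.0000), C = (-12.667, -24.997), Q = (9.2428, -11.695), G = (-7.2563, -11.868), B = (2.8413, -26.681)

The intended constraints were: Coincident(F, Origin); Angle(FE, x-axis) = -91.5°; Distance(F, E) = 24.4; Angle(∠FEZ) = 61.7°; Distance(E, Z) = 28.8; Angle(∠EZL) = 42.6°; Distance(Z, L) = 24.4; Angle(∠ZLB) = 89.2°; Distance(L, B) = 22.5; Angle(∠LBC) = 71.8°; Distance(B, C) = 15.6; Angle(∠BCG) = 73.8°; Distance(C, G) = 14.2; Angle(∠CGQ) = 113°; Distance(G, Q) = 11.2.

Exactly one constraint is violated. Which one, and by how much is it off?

Distance(G, Q) = 11.2 — off by 5.30.

F = (0.00, 0.00) ✓; FE at -91.50° ✓; |FE| = 24.40 ✓; ∠FEZ = 61.70° ✓; |EZ| = 28.80 ✓; ∠EZL = 42.60° ✓; |ZL| = 24.40 ✓; ∠ZLB = 89.20° ✓; |LB| = 22.50 ✓; ∠LBC = 71.80° ✓; |BC| = 15.60 ✓; ∠BCG = 73.80° ✓; |CG| = 14.20 ✓; ∠CGQ = 113.0° ✓; |GQ| = 16.50 ✗.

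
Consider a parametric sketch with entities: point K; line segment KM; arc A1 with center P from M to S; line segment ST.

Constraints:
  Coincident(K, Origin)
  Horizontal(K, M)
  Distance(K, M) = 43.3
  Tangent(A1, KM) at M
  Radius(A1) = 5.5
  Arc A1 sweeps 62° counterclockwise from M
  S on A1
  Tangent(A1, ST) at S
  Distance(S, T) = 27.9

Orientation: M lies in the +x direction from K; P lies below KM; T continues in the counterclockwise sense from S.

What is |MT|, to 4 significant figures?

32.89

K is at the origin; KM is horizontal with |KM| = 43.3 and M on the +x side, so M = (43.30, 0.000). Since A1 is tangent to KM there, PM ⟂ KM, so P = M + (0, -5.5) = (43.30, -5.500). On A1, M sits at bearing 90° from P; a 62° counterclockwise sweep puts S at bearing 152°, so S = P + 5.5·(cos 152°, sin 152°) = (38.44, -2.918). Tangency of A1 to ST means the radius PS is perpendicular to ST, so ST runs along (−sin 152°, cos 152°); with |ST| = 27.9, T = (25.35, -27.55). Then |MT| = |T − M| = 32.89.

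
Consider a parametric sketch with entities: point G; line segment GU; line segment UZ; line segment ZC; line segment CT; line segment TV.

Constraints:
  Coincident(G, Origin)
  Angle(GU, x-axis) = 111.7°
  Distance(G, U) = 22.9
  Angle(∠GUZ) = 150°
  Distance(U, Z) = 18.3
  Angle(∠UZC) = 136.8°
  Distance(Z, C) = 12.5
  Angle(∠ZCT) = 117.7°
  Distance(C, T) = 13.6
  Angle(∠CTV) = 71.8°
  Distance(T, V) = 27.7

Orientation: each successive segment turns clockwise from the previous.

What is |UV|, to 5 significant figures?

6.3355

G is at the origin; GU runs at 111.7° with length 22.9, so U = (-8.4672, 21.277). ∠GUZ = 150.0° gives UZ at 81.700° from the x-axis; with |UZ| = 18.3, Z = (-5.8255, 39.385). ∠UZC = 136.8° gives ZC at 38.500° from the x-axis; with |ZC| = 12.5, C = (3.9571, 47.167). ∠ZCT = 117.7° gives CT at -23.800° from the x-axis; with |CT| = 13.6, T = (16.401, 41.679). ∠CTV = 71.8° gives TV at -132.00° from the x-axis; with |TV| = 27.7, V = (-2.1343, 21.094). Then |UV| = |V − U| = 6.3355.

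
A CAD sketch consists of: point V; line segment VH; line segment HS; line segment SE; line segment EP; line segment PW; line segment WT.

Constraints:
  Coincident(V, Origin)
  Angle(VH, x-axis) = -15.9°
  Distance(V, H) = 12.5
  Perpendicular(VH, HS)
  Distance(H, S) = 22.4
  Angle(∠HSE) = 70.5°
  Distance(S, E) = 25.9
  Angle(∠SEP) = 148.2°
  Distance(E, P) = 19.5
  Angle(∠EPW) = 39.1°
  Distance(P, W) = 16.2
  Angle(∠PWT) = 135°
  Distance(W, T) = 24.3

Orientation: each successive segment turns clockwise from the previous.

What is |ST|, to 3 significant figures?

7.61

∠EPW = 39.1° gives PW at -28.1° from the x-axis; with |PW| = 16.2, W = (-8.49, 0.382). ∠PWT = 135.0° gives WT at -73.1° from the x-axis; with |WT| = 24.3, T = (-1.43, -22.9). Then |ST| = |T − S| = 7.61.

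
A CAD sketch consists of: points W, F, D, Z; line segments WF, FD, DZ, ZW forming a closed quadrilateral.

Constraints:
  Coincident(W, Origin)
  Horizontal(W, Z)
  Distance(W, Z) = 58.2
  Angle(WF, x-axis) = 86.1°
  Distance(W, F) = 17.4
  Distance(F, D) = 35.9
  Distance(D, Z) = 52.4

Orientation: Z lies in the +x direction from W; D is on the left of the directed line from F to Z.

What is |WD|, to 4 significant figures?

50.15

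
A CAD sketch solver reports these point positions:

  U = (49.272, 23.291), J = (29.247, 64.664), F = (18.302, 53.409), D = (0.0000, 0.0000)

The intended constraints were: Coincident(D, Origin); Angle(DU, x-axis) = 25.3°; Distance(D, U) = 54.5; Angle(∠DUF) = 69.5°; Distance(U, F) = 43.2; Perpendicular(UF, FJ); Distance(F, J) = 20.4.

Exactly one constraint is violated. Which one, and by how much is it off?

Distance(F, J) = 20.4 — off by 4.70.

D = (0.00, 0.00) ✓; DU at 25.30° ✓; |DU| = 54.50 ✓; ∠DUF = 69.50° ✓; |UF| = 43.20 ✓; ∠(UF, FJ) = 90.00° ✓; |FJ| = 15.70 ✗.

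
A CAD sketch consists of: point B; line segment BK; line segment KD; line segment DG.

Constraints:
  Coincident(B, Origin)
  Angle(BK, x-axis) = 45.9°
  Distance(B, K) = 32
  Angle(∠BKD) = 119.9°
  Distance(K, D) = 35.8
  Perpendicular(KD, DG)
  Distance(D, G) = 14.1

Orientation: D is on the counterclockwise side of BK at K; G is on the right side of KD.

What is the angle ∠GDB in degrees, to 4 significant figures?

118.2°

∠BKD = 119.9°, so KD runs at 45.9° + (180° − 119.9°) = 106.0° from the x-axis; with |KD| = 35.8, D = K + 35.8·(cos 106.0°, sin 106.0°) = (12.40, 57.39). KD is perpendicular to DG; with |DG| = 14.1 on the right of KD, G = D + 14.1·(0.9613, 0.2756) = (25.96, 61.28). Then cos ∠GDB = DG·DB / (|DG||DB|), giving 118.2°.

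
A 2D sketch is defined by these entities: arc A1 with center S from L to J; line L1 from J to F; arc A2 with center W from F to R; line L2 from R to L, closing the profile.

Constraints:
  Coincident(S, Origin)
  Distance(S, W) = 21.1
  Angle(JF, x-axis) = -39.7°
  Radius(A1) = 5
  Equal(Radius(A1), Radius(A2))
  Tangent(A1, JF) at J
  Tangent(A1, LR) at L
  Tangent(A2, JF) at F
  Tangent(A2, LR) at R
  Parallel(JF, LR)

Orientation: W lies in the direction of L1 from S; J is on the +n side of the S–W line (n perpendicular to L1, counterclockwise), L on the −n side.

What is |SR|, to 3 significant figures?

21.7

Tangency of A1 to both parallel lines with radius 5.0 puts J and L at S ± 5.0·n: J = (3.19, 3.85), L = (-3.19, -3.85). Equal radii place F and R the same way about W: F = W + 5.0·n = (19.4, -9.63), R = W − 5.0·n = (13.0, -17.3). Then |SR| = |R − S| = 21.7.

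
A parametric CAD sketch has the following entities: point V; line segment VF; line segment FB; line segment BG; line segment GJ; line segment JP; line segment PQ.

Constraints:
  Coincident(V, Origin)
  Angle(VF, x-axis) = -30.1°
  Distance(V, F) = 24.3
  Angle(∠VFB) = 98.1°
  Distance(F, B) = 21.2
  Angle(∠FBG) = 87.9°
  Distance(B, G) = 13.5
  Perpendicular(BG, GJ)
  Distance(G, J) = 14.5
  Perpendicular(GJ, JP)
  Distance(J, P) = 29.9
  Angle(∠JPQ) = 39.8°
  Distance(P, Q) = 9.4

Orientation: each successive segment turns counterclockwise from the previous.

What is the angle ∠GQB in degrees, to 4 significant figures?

22.24°

V is at the origin; VF runs at -30.1° with length 24.3, so F = (21.02, -12.19). ∠VFB = 98.1° gives FB at 51.80° from the x-axis; with |FB| = 21.2, B = (34.13, 4.473). ∠FBG = 87.9° gives BG at 143.9° from the x-axis; with |BG| = 13.5, G = (23.23, 12.43). BG is perpendicular to GJ, so GJ runs at -126.1°; with |GJ| = 14.5, J = (14.68, 0.7118). The perpendicularity gives JP at right angles to GJ, so JP runs at -36.10°; with |JP| = 29.9, P = (38.84, -16.91). ∠JPQ = 39.8° gives PQ at 104.1° from the x-axis; with |PQ| = 9.4, Q = (36.55, -7.788). Then cos ∠GQB = QG·QB / (|QG||QB|), giving 22.24°.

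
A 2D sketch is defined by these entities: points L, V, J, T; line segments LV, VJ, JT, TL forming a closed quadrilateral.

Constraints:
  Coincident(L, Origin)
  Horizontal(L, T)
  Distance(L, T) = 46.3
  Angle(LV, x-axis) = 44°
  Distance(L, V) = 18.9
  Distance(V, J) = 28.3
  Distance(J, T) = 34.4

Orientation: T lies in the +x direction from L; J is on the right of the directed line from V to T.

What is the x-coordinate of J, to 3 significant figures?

15.4

Checks: |VJ| = 28.30 ✓; |JT| = 34.40 ✓.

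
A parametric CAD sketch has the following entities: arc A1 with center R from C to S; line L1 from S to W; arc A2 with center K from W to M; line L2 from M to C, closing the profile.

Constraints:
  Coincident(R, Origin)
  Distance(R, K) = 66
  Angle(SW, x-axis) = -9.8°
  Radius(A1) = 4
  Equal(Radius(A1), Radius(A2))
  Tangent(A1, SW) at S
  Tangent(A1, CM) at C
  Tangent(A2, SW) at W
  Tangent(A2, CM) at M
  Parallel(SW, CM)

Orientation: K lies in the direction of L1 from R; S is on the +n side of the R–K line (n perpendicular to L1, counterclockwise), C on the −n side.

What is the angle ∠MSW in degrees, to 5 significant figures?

6.9112°

The slot axis is L1's direction at -9.8°, so u = (cos -9.8°, sin -9.8°) = (0.98541, -0.17021) and n = (−sin -9.8°, cos -9.8°) = (0.17021, 0.98541). R is at the origin and K lies 66.0 along u from R, so K = 66.0·u = (65.037, -11.234). Tangency of A1 to both parallel lines with radius 4.0 puts S and C at R ± 4.0·n: S = (0.68084, 3.9416), C = (-0.68084, -3.9416). Equal radii place W and M the same way about K: W = K + 4.0·n = (65.718, -7.2922), M = K − 4.0·n = (64.356, -15.175). Then cos ∠MSW = SM·SW / (|SM||SW|), giving 6.9112°.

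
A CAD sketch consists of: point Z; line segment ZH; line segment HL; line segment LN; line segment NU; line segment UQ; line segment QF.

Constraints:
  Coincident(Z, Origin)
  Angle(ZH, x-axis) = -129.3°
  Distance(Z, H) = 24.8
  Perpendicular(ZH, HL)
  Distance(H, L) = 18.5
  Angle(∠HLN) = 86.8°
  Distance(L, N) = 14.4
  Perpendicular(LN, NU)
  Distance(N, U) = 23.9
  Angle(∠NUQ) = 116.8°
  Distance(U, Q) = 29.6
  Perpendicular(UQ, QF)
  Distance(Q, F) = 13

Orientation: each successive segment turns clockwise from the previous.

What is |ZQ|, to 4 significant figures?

42.85

LN ⟂ NU, so NU runs at -42.50°; with |NU| = 23.9, U = (-2.674, -13.00). ∠NUQ = 116.8° gives UQ at -105.7° from the x-axis; with |UQ| = 29.6, Q = (-10.68, -41.50). Then |ZQ| = |Q − Z| = 42.85.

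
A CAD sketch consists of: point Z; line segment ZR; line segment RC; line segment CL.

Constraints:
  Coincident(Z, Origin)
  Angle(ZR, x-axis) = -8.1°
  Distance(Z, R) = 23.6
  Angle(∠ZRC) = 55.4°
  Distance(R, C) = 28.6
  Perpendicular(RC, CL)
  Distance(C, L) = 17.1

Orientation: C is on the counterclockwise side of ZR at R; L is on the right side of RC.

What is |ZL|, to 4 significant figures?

39.56

∠ZRC = 55.4°, so RC runs at -8.1° + (180° − 55.4°) = 116.5° from the x-axis; with |RC| = 28.6, C = R + 28.6·(cos 116.5°, sin 116.5°) = (10.60, 22.27). RC is perpendicular to CL; with |CL| = 17.1 on the right of RC, L = C + 17.1·(0.8949, 0.4462) = (25.91, 29.90). Then |ZL| = |L − Z| = 39.56.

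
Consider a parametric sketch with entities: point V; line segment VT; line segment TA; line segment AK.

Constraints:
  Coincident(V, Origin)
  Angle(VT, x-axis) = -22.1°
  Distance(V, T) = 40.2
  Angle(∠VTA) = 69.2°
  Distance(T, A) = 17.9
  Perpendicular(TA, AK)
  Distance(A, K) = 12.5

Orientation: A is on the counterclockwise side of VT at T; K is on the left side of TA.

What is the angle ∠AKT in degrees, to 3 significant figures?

55.1°

V is at the origin; VT runs at -22.1° with length 40.2, so T = 40.2·(cos -22.1°, sin -22.1°) = (37.2, -15.1). ∠VTA = 69.2°, so TA runs at -22.1° + (180° − 69.2°) = 88.7° from the x-axis; with |TA| = 17.9, A = T + 17.9·(cos 88.7°, sin 88.7°) = (37.7, 2.77). TA ⟂ AK; with |AK| = 12.5 on the left of TA, K = A + 12.5·(-1.00, 0.0227) = (25.2, 3.05). Then cos ∠AKT = KA·KT / (|KA||KT|), giving 55.1°.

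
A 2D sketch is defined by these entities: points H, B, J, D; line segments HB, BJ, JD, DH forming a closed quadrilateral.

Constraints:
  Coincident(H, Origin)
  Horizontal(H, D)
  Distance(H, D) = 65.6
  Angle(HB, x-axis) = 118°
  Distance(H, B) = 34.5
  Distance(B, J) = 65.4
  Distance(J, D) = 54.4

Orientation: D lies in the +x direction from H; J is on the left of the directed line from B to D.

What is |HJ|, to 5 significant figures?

68.474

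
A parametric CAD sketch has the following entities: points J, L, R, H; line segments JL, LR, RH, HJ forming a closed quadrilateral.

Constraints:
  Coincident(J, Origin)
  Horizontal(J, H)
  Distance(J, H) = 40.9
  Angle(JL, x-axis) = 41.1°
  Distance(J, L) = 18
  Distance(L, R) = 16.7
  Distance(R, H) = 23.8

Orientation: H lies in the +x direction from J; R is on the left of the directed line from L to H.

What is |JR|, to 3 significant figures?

34.5

Checks: |LR| = 16.70 ✓; |RH| = 23.80 ✓.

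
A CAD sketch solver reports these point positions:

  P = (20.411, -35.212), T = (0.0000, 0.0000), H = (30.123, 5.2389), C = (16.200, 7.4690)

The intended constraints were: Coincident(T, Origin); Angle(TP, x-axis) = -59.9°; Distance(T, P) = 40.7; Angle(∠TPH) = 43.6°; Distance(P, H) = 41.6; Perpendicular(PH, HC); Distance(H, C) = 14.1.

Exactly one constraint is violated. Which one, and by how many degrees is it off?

Perpendicular(PH, HC) — off by 4.40°.

T = (0.00, 0.00) ✓; TP at -59.90° ✓; |TP| = 40.70 ✓; ∠TPH = 43.60° ✓; |PH| = 41.60 ✓; ∠(PH, HC) = 94.40° ✗; |HC| = 14.10 ✓.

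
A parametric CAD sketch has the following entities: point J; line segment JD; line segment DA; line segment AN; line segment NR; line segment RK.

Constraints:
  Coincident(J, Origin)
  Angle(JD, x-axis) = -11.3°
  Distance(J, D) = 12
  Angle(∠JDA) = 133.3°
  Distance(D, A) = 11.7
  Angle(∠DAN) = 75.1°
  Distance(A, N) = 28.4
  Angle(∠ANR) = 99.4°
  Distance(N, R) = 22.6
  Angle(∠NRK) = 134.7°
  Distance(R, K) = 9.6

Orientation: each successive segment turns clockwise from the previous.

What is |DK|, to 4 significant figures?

30.04

J is at the origin; JD runs at -11.3° with length 12.0, so D = (11.77, -2.351). ∠JDA = 133.3° gives DA at -58.00° from the x-axis; with |DA| = 11.7, A = (17.97, -12.27). ∠DAN = 75.1° gives AN at -162.9° from the x-axis; with |AN| = 28.4, N = (-9.177, -20.62). ∠ANR = 99.4° gives NR at 116.5° from the x-axis; with |NR| = 22.6, R = (-19.26, -0.3987). ∠NRK = 134.7° gives RK at 71.20° from the x-axis; with |RK| = 9.6, K = (-16.17, 8.689). Then |DK| = |K − D| = 30.04.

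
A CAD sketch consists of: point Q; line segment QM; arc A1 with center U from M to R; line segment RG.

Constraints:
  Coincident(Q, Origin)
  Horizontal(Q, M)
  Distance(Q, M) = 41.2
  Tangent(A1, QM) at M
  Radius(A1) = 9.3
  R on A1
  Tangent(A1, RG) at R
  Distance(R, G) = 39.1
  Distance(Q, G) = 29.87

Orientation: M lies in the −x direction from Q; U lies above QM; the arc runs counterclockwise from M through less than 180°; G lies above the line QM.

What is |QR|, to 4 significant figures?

34.94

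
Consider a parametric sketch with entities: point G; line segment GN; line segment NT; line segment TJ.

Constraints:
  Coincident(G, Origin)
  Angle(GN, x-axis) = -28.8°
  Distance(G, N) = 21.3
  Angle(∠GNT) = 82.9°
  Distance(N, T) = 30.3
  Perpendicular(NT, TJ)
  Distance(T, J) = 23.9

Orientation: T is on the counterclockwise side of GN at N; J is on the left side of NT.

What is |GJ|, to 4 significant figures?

27.80

∠GNT = 82.9°, so NT runs at -28.8° + (180° − 82.9°) = 68.30° from the x-axis; with |NT| = 30.3, T = N + 30.3·(cos 68.30°, sin 68.30°) = (29.87, 17.89). The perpendicularity gives TJ at right angles to NT; with |TJ| = 23.9 on the left of NT, J = T + 23.9·(-0.9291, 0.3697) = (7.662, 26.73). Then |GJ| = |J − G| = 27.80.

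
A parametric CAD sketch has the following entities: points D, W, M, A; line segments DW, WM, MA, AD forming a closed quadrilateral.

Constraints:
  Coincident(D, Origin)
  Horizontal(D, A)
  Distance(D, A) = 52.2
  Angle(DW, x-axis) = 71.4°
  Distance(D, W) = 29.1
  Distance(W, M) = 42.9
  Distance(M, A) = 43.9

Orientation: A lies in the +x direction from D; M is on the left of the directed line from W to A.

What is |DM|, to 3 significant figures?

65.7

Checks: |WM| = 42.90 ✓; |MA| = 43.90 ✓.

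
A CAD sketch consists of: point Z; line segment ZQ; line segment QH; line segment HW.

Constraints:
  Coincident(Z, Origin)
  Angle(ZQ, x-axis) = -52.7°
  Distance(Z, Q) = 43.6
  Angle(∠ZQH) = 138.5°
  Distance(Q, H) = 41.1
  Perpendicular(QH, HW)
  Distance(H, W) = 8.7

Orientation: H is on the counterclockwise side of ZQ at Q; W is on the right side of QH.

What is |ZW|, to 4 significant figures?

82.78

Z is at the origin; ZQ runs at -52.7° with length 43.6, so Q = 43.6·(cos -52.7°, sin -52.7°) = (26.42, -34.68). ∠ZQH = 138.5°, so QH runs at -52.7° + (180° − 138.5°) = -11.20° from the x-axis; with |QH| = 41.1, H = Q + 41.1·(cos -11.20°, sin -11.20°) = (66.74, -42.67). QH ⟂ HW; with |HW| = 8.7 on the right of QH, W = H + 8.7·(-0.1942, -0.9810) = (65.05, -51.20). Then |ZW| = |W − Z| = 82.78.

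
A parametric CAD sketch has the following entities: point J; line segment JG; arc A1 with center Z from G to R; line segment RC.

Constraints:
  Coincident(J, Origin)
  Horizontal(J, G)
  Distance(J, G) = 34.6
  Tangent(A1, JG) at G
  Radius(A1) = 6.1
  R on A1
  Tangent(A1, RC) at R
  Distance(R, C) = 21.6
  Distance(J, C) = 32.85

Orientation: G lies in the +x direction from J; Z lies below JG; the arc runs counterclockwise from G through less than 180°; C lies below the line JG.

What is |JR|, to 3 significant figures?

29.1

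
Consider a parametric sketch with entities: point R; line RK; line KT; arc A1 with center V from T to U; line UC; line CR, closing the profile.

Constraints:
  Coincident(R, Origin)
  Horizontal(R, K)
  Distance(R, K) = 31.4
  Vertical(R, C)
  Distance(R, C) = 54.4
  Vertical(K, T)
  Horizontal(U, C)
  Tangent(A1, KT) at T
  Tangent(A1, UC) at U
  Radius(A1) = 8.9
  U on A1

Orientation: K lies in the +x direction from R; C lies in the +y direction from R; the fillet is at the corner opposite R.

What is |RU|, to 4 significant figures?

58.87

The virtual corner opposite R is at (31.40, 54.40). A1 meets KT tangentially, so VT is at right angles to KT and A1 meets UC tangentially, so VU is at right angles to UC, with radius 8.9, so the center V sits 8.9 in from both sides at V = (22.50, 45.50). That places the tangent points at T = (31.40, 45.50) on KT and U = (22.50, 54.40) on UC. Then |RU| = |U − R| = 58.87.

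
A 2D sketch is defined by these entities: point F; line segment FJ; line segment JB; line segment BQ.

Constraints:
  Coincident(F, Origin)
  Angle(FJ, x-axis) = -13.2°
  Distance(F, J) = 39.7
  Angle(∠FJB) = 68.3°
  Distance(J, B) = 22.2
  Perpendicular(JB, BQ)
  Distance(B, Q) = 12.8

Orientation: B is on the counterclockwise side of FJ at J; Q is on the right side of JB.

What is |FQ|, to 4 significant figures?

50.25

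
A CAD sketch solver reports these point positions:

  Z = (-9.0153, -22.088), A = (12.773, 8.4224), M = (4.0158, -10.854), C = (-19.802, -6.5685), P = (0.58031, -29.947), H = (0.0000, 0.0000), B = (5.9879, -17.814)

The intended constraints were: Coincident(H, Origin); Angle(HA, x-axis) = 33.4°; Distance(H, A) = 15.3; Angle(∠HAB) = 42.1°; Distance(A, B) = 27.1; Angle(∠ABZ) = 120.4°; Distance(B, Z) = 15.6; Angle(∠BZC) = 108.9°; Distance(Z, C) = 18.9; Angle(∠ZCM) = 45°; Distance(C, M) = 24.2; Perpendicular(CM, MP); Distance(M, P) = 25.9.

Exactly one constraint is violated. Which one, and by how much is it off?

Distance(M, P) = 25.9 — off by 6.50.

H = (0.00, 0.00) ✓; HA at 33.40° ✓; |HA| = 15.30 ✓; ∠HAB = 42.10° ✓; |AB| = 27.10 ✓; ∠ABZ = 120.4° ✓; |BZ| = 15.60 ✓; ∠BZC = 108.9° ✓; |ZC| = 18.90 ✓; ∠ZCM = 45.00° ✓; |CM| = 24.20 ✓; ∠(CM, MP) = 90.00° ✓; |MP| = 19.40 ✗.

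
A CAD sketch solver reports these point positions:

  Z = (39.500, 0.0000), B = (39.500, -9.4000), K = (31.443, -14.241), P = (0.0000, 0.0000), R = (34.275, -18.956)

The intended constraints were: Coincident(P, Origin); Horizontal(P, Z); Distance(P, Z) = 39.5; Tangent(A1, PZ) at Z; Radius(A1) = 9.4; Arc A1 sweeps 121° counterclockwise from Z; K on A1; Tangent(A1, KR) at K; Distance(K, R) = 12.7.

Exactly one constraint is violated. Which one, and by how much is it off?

Distance(K, R) = 12.7 — off by 7.20.

P = (0.00, 0.00) ✓; P.y = 0.00, Z.y = 0.00 ✓; |PZ| = 39.50 ✓; ∠(BZ, ZP) = 90.00° ✓; |BZ| = 9.400 ✓; bearing(B→K) − bearing(B→Z) = 121.0° ✓; |BK| = 9.399 ✓; ∠(BK, KR) = 90.01° ✓; |KR| = 5.500 ✗.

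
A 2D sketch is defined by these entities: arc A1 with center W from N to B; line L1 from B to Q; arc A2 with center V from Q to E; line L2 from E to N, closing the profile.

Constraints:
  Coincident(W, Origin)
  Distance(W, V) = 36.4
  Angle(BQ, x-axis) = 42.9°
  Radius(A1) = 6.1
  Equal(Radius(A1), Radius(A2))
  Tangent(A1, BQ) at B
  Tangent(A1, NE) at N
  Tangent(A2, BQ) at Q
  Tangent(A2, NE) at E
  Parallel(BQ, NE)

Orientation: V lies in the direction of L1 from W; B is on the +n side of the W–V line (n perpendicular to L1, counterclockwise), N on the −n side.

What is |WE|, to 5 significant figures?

36.908

Tangency of A1 to both parallel lines with radius 6.1 puts B and N at W ± 6.1·n: B = (-4.1524, 4.4685), N = (4.1524, -4.4685). Equal radii place Q and E the same way about V: Q = V + 6.1·n = (22.512, 29.247), E = V − 6.1·n = (30.817, 20.310). Then |WE| = |E − W| = 36.908.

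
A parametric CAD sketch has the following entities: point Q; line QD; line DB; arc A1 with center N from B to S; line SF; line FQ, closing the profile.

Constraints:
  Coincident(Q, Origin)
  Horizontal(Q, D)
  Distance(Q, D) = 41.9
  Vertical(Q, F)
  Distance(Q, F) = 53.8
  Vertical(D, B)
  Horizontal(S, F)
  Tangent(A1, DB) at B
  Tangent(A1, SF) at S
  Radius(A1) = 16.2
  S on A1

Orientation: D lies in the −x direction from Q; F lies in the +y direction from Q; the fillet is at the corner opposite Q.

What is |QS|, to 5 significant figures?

59.623

Q is at the origin; QD is horizontal with |QD| = 41.9 and D on the −x side, so D = (-41.900, 0.0000). Q and F share the same x with |QF| = 53.8 and F on the +y side, so F = (0.0000, 53.800). The virtual corner opposite Q is at (-41.900, 53.800). The tangent condition forces NB to be normal to DB and tangency of A1 to SF means the radius NS is perpendicular to SF, with radius 16.2, so the center N sits 16.2 in from both sides at N = (-25.700, 37.600). That places the tangent points at B = (-41.900, 37.600) on DB and S = (-25.700, 53.800) on SF. Then |QS| = |S − Q| = 59.623.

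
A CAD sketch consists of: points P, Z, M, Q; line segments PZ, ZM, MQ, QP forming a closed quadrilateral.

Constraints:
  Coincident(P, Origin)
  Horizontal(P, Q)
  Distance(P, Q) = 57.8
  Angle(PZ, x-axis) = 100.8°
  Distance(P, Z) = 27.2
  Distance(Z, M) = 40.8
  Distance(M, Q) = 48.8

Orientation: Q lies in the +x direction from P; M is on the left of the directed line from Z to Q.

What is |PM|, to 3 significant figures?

53.2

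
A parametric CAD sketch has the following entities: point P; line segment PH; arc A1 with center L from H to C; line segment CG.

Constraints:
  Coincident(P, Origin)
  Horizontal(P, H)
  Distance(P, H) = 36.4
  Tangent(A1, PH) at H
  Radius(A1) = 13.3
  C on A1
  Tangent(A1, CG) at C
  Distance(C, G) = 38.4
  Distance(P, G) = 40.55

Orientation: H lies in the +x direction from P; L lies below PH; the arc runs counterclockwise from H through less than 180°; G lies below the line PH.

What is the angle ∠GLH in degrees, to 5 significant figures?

131.30°

P is at the origin; PH is horizontal with |PH| = 36.4 and H on the +x side, so H = (36.400, 0.0000). The tangent condition forces LH to be normal to PH, so L = H + (0, -13.3) = (36.400, -13.300). Since LC ⟂ CG (tangency), |LG| = √(13.3² + 38.4²) = 40.638 regardless of where C sits on A1. So G lies on both circle(P, 40.55) and circle(L, 40.638); the below-PH intersection is G = (5.8714, -40.123). C is the foot of the tangent from G: C = (24.835, -6.7319).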